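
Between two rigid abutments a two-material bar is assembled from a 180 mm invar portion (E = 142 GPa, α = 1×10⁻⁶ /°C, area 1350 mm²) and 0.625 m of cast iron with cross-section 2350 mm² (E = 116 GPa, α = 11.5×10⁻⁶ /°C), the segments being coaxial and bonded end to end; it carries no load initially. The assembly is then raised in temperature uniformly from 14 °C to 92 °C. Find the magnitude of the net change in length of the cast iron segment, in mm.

Free thermal expansion of the whole bar: Σ αᵢΔT Lᵢ = 1×10⁻⁶×78×180 + 11.5×10⁻⁶×78×625 = 0.5747 mm.
The rigid supports impose zero overall length change; the single axial force P common to all segments must satisfy P Σ Lᵢ/(AᵢEᵢ) = δ_free.
Σ Lᵢ/(AᵢEᵢ) = 180/(1350×142×10³) + 625/(2350×116×10³) = 3.232×10⁻⁶ mm/N.
P = 0.5747 / 3.232×10⁻⁶ = 177800 N = 177.8 kN, compressive.
For the cast iron segment, free thermal change = 11.5×10⁻⁶×78×625 = 0.5606 mm and elastic change from P = 177800×625/(2350×116×10³) = 0.4077 mm; these oppose, so the net change is 0.153 mm (segment lengthens).

|ΔL| ≈ 0.153 mm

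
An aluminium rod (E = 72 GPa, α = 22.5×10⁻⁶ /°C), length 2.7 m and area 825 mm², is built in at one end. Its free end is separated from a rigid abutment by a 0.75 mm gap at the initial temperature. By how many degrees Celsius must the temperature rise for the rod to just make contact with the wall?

ΔT ≈ 12.3 °C

Contact occurs when the free expansion equals the gap: αΔT L = 0.75 mm.
So ΔT = g/(αL) = 0.75/(22.5×10⁻⁶ × 2700) = 12.35 °C.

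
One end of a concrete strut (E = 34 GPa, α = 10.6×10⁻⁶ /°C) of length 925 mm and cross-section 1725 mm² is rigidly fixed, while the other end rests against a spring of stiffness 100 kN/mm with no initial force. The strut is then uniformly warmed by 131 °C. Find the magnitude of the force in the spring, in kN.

P ≈ 49.8 kN

If the spring were absent the strut would lengthen by αΔT L = 10.6×10⁻⁶ × 131 × 925 = 1.284 mm.
Let P be the compressive force at the spring. The strut shortens elastically by PL/(AE) and the spring compresses by P/k; together these equal δ_free.
P [ L/(AE) + 1/k ] = δ_free → P [ 925/(1725×34×10³) + 1/(100×10³) ] = 1.284.
P = 1.284 / 2.577×10⁻⁵ = 49840 N.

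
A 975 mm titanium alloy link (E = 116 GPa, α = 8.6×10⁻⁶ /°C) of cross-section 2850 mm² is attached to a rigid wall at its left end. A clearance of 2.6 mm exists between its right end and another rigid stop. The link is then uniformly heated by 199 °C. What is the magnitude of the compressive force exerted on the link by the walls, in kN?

P ≈ 0 kN

If the wall were absent the link would grow by αΔT L = 8.6×10⁻⁶ × 199 × 975 = 1.669 mm.
This is smaller than the 2.6 mm clearance, so the link expands freely without reaching the stop — the stress is zero.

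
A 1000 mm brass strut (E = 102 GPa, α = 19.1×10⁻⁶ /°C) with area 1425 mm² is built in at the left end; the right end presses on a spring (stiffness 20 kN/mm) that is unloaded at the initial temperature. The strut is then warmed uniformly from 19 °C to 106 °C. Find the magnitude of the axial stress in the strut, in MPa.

The unrestrained thermal change is αΔT L = 19.1×10⁻⁶ × 87 × 1000 = 1.662 mm.
With a force P in the spring, the elastic change of the strut is PL/(AE) and that of the spring is P/k; compatibility requires their sum to equal δ_free.
So P = δ_free / [L/(AE) + 1/k] = 1.662 / [ 1000/(1425×102×10³) + 1/(20×10³) ].
P = 1.662 / 5.688×10⁻⁵ = 29210 N.
σ = P/A = 29210/1425 = 20.5 MPa.

σ ≈ 20.5 MPa (compressive)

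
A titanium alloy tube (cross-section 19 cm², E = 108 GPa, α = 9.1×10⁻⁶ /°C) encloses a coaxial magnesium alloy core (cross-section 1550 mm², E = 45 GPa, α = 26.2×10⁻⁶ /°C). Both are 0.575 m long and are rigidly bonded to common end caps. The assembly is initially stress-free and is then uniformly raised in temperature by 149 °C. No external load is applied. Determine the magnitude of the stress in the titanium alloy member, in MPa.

The magnesium alloy has the larger α, so on heating it would change length more than the titanium alloy if both were free. The rigid plates force a common final length, so the magnesium alloy is put into compression and the titanium alloy into tension, with equal and opposite forces P (no external load).
Equating the net (thermal + elastic) strains gives |α₁ − α₂|·ΔT = P·[1/(A₁E₁) + 1/(A₂E₂)].
|α₁ − α₂|·ΔT = 17.1×10⁻⁶ × 149 = 0.002548.
1/(A₁E₁) + 1/(A₂E₂) = 1/(1900×108×10³) + 1/(1550×45×10³) = 1.921×10⁻⁸ N⁻¹.
P = 0.002548 / 1.921×10⁻⁸ = 132600 N = 132.6 kN.
σ_{titanium alloy} = P/A₁ = 132600/1900 = 69.81 MPa, tensile.

σ ≈ 69.8 MPa (tensile)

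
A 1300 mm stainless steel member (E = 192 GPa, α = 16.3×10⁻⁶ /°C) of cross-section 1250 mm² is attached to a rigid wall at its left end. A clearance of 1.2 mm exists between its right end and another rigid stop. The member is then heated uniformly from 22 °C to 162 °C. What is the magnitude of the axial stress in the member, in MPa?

σ ≈ 261 MPa (compressive)

Unrestrained expansion: δ_free = αΔT L = 16.3×10⁻⁶ × 140 × 1300 = 2.967 mm.
After closing the 1.2 mm clearance, 2.967 − 1.2 = 1.767 mm of expansion remains to be suppressed by the wall.
That suppressed elongation corresponds to σ = E·Δ/L = 192×10³ × 1.767/1300 = 260.9 MPa.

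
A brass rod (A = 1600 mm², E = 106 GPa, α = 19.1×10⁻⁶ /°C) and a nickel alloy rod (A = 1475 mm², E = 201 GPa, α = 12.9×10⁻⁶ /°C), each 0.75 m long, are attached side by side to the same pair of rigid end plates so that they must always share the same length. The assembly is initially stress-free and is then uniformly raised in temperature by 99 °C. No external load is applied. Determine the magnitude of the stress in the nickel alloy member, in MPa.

σ ≈ 44.9 MPa (tensile)

Equilibrium of a rigid end plate with no external load gives equal and opposite internal forces ±P in the two members. Since α_{brass} > α_{nickel alloy}, heating drives the brass into compression and the nickel alloy into tension.
Setting the final lengths equal and cancelling L: (α₁ − α₂)ΔT = P/(A₁E₁) + P/(A₂E₂).
|α₁ − α₂|·ΔT = 6.2×10⁻⁶ × 99 = 0.0006138.
1/(A₁E₁) + 1/(A₂E₂) = 1/(1600×106×10³) + 1/(1475×201×10³) = 9.269×10⁻⁹ N⁻¹.
So P = 0.0006138 / 9.269×10⁻⁹ = 66.22 kN.
σ_{nickel alloy} = P/A₂ = 66220/1475 = 44.89 MPa, tensile.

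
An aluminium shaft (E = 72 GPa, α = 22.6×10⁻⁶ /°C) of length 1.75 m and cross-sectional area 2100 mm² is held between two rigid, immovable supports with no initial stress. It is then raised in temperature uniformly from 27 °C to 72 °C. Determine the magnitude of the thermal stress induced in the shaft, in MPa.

The supports are rigid, so the total axial strain is zero. The restrained thermal strain is ε = αΔT = 22.6×10⁻⁶ × 45 = 1017×10⁻⁶.
The stress required to suppress this strain is σ = Eε = 72×10³ × 1017×10⁻⁶ = 73.22 MPa, compressive since the shaft is trying to expand.

σ ≈ 73.2 MPa (compressive)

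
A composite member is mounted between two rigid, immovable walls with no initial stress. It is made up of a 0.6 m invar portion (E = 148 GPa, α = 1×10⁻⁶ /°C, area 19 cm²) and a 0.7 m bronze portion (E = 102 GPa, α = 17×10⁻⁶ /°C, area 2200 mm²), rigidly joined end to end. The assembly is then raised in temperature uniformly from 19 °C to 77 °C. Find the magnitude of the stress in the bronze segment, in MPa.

σ ≈ 62.7 MPa (compressive)

Free thermal expansion of the whole bar: Σ αᵢΔT Lᵢ = 1×10⁻⁶×58×600 + 17×10⁻⁶×58×700 = 0.725 mm.
Since the ends are fixed, an axial force P builds up, equal in every segment, with P · Σ Lᵢ/(AᵢEᵢ) = δ_free.
The series flexibility is Σ Lᵢ/(AᵢEᵢ) = 600/(1900×148×10³) + 700/(2200×102×10³) = 5.253×10⁻⁶ mm/N.
So P = 0.725 / 5.253×10⁻⁶ = 138 kN, compressive.
σ_{bronze} = P / A = 138000 / 2200 = 62.73 MPa.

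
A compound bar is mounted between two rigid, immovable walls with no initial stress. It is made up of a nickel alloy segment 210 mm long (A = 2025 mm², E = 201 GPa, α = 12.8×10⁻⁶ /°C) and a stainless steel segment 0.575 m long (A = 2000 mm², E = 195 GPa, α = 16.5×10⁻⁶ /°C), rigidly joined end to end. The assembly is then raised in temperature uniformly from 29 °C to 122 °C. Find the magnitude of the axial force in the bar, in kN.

Free thermal expansion of the whole bar: Σ αᵢΔT Lᵢ = 12.8×10⁻⁶×93×210 + 16.5×10⁻⁶×93×575 = 1.132 mm.
The rigid supports impose zero overall length change; the single axial force P common to all segments must satisfy P Σ Lᵢ/(AᵢEᵢ) = δ_free.
Σ Lᵢ/(AᵢEᵢ) = 210/(2025×201×10³) + 575/(2000×195×10³) = 1.99×10⁻⁶ mm/N.
Hence P = δ_free / Σ(L/AE) = 1.132/1.99×10⁻⁶ = 568.9 kN (compressive).

P ≈ 569 kN (compressive)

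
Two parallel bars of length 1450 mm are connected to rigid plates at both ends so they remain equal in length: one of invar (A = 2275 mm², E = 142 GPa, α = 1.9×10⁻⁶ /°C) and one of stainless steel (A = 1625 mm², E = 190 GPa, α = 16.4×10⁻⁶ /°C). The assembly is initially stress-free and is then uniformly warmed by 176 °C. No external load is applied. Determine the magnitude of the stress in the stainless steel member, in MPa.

Both members must finish at the same length. With the larger α, the stainless steel tends to over-expand; the plates restrain it, putting the stainless steel in compression and the invar in tension. With no external load the two internal forces are equal and opposite, magnitude P.
Compatibility of the two members (thermal + elastic change equal): (α₁ − α₂)ΔT = P·[1/(A₁E₁) + 1/(A₂E₂)].
|α₁ − α₂|·ΔT = 14.5×10⁻⁶ × 176 = 0.002552.
1/(A₁E₁) + 1/(A₂E₂) = 1/(2275×142×10³) + 1/(1625×190×10³) = 6.334×10⁻⁹ N⁻¹.
P = 0.002552 / 6.334×10⁻⁹ = 402900 N = 402.9 kN.
σ_{stainless steel} = P/A₂ = 402900/1625 = 247.9 MPa, compressive.

σ ≈ 248 MPa (compressive)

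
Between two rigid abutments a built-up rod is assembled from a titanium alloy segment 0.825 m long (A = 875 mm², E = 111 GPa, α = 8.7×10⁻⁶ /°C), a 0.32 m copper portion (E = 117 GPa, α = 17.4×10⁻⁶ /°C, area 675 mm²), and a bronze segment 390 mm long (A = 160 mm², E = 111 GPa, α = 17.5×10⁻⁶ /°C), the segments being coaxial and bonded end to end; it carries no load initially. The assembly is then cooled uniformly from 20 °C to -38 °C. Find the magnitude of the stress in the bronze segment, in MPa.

σ ≈ 206 MPa (tensile)

With the walls removed the bar would change length by δ_free = Σ αᵢΔT Lᵢ = 8.7×10⁻⁶×58×825 + 17.4×10⁻⁶×58×320 + 17.5×10⁻⁶×58×390 = 1.135 mm.
The rigid supports impose zero overall length change; the single axial force P common to all segments must satisfy P Σ Lᵢ/(AᵢEᵢ) = δ_free.
The series flexibility is Σ Lᵢ/(AᵢEᵢ) = 825/(875×111×10³) + 320/(675×117×10³) + 390/(160×111×10³) = 3.451×10⁻⁵ mm/N.
P = 1.135 / 3.451×10⁻⁵ = 32900 N = 32.9 kN, tensile.
σ_{bronze} = P / A = 32900 / 160 = 205.6 MPa.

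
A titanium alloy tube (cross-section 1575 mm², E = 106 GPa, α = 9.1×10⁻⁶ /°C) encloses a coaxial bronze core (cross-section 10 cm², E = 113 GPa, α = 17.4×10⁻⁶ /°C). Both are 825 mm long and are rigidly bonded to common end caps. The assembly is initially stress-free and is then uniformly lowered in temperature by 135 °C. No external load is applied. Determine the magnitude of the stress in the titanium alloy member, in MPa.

σ ≈ 47.9 MPa (compressive)

The bronze has the larger α, so on cooling it would change length more than the titanium alloy if both were free. The rigid plates force a common final length, so the bronze is put into tension and the titanium alloy into compression, with equal and opposite forces P (no external load).
Setting the final lengths equal and cancelling L: (α₁ − α₂)ΔT = P/(A₁E₁) + P/(A₂E₂).
|α₁ − α₂|·ΔT = 8.3×10⁻⁶ × 135 = 0.00112.
1/(A₁E₁) + 1/(A₂E₂) = 1/(1575×106×10³) + 1/(1000×113×10³) = 1.484×10⁻⁸ N⁻¹.
P = 0.00112 / 1.484×10⁻⁸ = 75510 N = 75.51 kN.
σ_{titanium alloy} = P/A₁ = 75510/1575 = 47.94 MPa, compressive.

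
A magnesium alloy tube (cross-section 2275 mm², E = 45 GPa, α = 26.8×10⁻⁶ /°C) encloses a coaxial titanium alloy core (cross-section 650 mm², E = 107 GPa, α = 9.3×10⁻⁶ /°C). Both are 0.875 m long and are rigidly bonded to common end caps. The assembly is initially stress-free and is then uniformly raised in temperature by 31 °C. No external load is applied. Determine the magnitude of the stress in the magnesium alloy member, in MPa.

The magnesium alloy has the larger α, so on heating it would change length more than the titanium alloy if both were free. The rigid plates force a common final length, so the magnesium alloy is put into compression and the titanium alloy into tension, with equal and opposite forces P (no external load).
Compatibility of the two members (thermal + elastic change equal): (α₁ − α₂)ΔT = P·[1/(A₁E₁) + 1/(A₂E₂)].
|α₁ − α₂|·ΔT = 17.5×10⁻⁶ × 31 = 0.0005425.
1/(A₁E₁) + 1/(A₂E₂) = 1/(2275×45×10³) + 1/(650×107×10³) = 2.415×10⁻⁸ N⁻¹.
P = 0.0005425 / 2.415×10⁻⁸ = 22470 N = 22.47 kN.
σ_{magnesium alloy} = P/A₁ = 22470/2275 = 9.876 MPa, compressive.

σ ≈ 9.88 MPa (compressive)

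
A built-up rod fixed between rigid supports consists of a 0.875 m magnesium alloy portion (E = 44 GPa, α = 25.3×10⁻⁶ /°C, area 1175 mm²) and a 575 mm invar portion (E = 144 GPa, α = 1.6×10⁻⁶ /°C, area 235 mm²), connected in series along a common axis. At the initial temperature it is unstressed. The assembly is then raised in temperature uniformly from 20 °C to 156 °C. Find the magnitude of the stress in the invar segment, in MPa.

Free thermal expansion of the whole bar: Σ αᵢΔT Lᵢ = 25.3×10⁻⁶×136×875 + 1.6×10⁻⁶×136×575 = 3.136 mm.
The walls prevent any net length change, so an axial force P (same in every segment) develops. Compatibility: P · Σ Lᵢ/(AᵢEᵢ) = δ_free.
The series flexibility is Σ Lᵢ/(AᵢEᵢ) = 875/(1175×44×10³) + 575/(235×144×10³) = 3.392×10⁻⁵ mm/N.
P = 3.136 / 3.392×10⁻⁵ = 92460 N = 92.46 kN, compressive.
σ_{invar} = P / A = 92460 / 235 = 393.4 MPa.

σ ≈ 393 MPa (compressive)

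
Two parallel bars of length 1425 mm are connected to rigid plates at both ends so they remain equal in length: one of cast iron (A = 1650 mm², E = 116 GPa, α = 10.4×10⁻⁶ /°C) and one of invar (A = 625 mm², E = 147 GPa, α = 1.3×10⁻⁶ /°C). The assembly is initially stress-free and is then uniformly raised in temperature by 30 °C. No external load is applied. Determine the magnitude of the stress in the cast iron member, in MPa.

The cast iron has the larger α, so on heating it would change length more than the invar if both were free. The rigid plates force a common final length, so the cast iron is put into compression and the invar into tension, with equal and opposite forces P (no external load).
Compatibility of the two members (thermal + elastic change equal): (α₁ − α₂)ΔT = P·[1/(A₁E₁) + 1/(A₂E₂)].
|α₁ − α₂|·ΔT = 9.1×10⁻⁶ × 30 = 0.000273.
1/(A₁E₁) + 1/(A₂E₂) = 1/(1650×116×10³) + 1/(625×147×10³) = 1.611×10⁻⁸ N⁻¹.
So P = 0.000273 / 1.611×10⁻⁸ = 16.95 kN.
σ_{cast iron} = P/A₁ = 16950/1650 = 10.27 MPa, compressive.

σ ≈ 10.3 MPa (compressive)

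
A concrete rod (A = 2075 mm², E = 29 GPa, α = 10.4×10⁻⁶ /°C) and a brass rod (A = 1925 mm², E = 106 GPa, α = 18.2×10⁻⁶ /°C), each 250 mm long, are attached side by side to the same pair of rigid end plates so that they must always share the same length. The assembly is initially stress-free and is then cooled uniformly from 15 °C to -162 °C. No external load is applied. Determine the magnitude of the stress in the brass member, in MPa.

σ ≈ 33.3 MPa (tensile)

The brass has the larger α, so on cooling it would change length more than the concrete if both were free. The rigid plates force a common final length, so the brass is put into tension and the concrete into compression, with equal and opposite forces P (no external load).
Setting the final lengths equal and cancelling L: (α₁ − α₂)ΔT = P/(A₁E₁) + P/(A₂E₂).
|α₁ − α₂|·ΔT = 7.8×10⁻⁶ × 177 = 0.001381.
1/(A₁E₁) + 1/(A₂E₂) = 1/(2075×29×10³) + 1/(1925×106×10³) = 2.152×10⁻⁸ N⁻¹.
P = 0.001381 / 2.152×10⁻⁸ = 64160 N = 64.16 kN.
σ_{brass} = P/A₂ = 64160/1925 = 33.33 MPa, tensile.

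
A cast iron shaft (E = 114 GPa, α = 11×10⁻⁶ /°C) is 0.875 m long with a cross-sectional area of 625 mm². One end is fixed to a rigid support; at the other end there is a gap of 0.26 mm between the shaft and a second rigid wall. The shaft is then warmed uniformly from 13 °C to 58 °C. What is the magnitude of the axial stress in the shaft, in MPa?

σ ≈ 22.6 MPa (compressive)

Unrestrained expansion: δ_free = αΔT L = 11×10⁻⁶ × 45 × 875 = 0.4331 mm.
After closing the 0.26 mm clearance, 0.4331 − 0.26 = 0.1731 mm of expansion remains to be suppressed by the wall.
Compatibility: PL/(AE) = 0.1731 mm, so σ = P/A = E × (0.1731/875) = 22.56 MPa.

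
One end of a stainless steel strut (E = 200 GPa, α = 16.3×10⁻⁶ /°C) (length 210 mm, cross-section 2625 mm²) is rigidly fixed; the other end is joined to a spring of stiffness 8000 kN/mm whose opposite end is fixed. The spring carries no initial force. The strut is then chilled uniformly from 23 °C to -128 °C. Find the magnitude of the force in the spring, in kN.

P ≈ 985 kN

Free thermal contraction: δ_free = αΔT L = 16.3×10⁻⁶ × 151 × 210 = 0.5169 mm.
Let P be the tensile force in the spring. The strut extends elastically by PL/(AE) and the spring stretches by P/k; together these equal δ_free.
P [ L/(AE) + 1/k ] = δ_free → P [ 210/(2625×200×10³) + 1/(8000×10³) ] = 0.5169.
P = 0.5169 / 5.25×10⁻⁷ = 984500 N.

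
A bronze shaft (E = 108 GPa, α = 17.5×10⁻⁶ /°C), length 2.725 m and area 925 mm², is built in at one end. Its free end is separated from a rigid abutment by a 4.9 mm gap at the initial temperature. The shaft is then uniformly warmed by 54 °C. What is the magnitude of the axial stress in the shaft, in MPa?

Unrestrained expansion: δ_free = αΔT L = 17.5×10⁻⁶ × 54 × 2725 = 2.575 mm.
This is smaller than the 4.9 mm clearance, so the shaft expands freely without reaching the stop — the stress is zero.

σ ≈ 0 MPa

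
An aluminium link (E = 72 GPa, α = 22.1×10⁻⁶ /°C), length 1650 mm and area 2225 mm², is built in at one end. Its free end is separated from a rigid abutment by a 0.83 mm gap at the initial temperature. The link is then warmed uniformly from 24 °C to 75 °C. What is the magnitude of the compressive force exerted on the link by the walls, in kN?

P ≈ 100 kN

If the wall were absent the link would grow by αΔT L = 22.1×10⁻⁶ × 51 × 1650 = 1.86 mm.
The gap closes (δ_free > 0.83 mm) and the wall then resists a further 1.86 − 0.83 = 1.03 mm of expansion.
That suppressed elongation corresponds to σ = E·Δ/L = 72×10³ × 1.03/1650 = 44.93 MPa.
P = σA = 44.93 × 2225 = 99.98 kN.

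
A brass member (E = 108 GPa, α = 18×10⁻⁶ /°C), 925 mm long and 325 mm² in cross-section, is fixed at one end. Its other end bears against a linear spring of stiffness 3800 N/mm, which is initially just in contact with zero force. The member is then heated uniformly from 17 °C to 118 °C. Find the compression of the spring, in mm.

δ ≈ 1.53 mm

Free thermal expansion: δ_free = αΔT L = 18×10⁻⁶ × 101 × 925 = 1.682 mm.
With a force P in the spring, the elastic change of the member is PL/(AE) and that of the spring is P/k; compatibility requires their sum to equal δ_free.
P [ L/(AE) + 1/k ] = δ_free → P [ 925/(325×108×10³) + 1/(3800) ] = 1.682.
P = 1.682 / 0.0002895 = 5809 N.
Spring compression = P/k = 5809/(3800) = 1.529 mm.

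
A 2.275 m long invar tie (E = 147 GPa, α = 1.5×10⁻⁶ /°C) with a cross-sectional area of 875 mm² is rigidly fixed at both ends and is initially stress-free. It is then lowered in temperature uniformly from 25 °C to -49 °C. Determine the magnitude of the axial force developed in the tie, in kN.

P ≈ 14.3 kN (tensile)

The ends cannot move, so σ = EαΔT = 147×10³ × 1.5×10⁻⁶ × 74 = 16.32 MPa.
P = AEαΔT = 875 × 147×10³ × 1.5×10⁻⁶ × 74 = 14.28 kN (tensile).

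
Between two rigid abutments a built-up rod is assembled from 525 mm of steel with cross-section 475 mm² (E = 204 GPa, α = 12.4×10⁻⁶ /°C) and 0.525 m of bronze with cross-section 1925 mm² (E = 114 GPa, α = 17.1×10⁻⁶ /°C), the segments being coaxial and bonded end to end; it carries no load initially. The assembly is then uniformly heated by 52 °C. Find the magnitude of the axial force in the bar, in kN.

Free thermal expansion of the whole bar: Σ αᵢΔT Lᵢ = 12.4×10⁻⁶×52×525 + 17.1×10⁻⁶×52×525 = 0.8054 mm.
The rigid supports impose zero overall length change; the single axial force P common to all segments must satisfy P Σ Lᵢ/(AᵢEᵢ) = δ_free.
Σ Lᵢ/(AᵢEᵢ) = 525/(475×204×10³) + 525/(1925×114×10³) = 7.81×10⁻⁶ mm/N.
P = 0.8054 / 7.81×10⁻⁶ = 103100 N = 103.1 kN, compressive.

P ≈ 103 kN (compressive)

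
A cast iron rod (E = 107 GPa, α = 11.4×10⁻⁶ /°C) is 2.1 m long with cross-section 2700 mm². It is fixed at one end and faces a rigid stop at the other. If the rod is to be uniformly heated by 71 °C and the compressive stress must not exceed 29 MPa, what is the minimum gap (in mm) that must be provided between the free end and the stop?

g ≈ 1.13 mm

With no wall the rod would lengthen by αΔT L = 11.4×10⁻⁶ × 71 × 2100 = 1.7 mm.
At the allowable stress the elastic shortening the wall may impose is σL/E = 29 × 2100 / (107×10³) = 0.5692 mm.
The gap must absorb the remainder: g_min = 1.7 − 0.5692 = 1.131 mm.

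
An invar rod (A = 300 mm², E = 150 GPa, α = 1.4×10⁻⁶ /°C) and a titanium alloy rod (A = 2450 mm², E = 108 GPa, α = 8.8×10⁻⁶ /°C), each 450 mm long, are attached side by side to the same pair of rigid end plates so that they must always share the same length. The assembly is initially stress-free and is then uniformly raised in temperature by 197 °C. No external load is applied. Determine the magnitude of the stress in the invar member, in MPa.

Both members must finish at the same length. With the larger α, the titanium alloy tends to over-expand; the plates restrain it, putting the titanium alloy in compression and the invar in tension. With no external load the two internal forces are equal and opposite, magnitude P.
Setting the final lengths equal and cancelling L: (α₁ − α₂)ΔT = P/(A₁E₁) + P/(A₂E₂).
|α₁ − α₂|·ΔT = 7.4×10⁻⁶ × 197 = 0.001458.
1/(A₁E₁) + 1/(A₂E₂) = 1/(300×150×10³) + 1/(2450×108×10³) = 2.6×10⁻⁸ N⁻¹.
So P = 0.001458 / 2.6×10⁻⁸ = 56.07 kN.
σ_{invar} = P/A₁ = 56070/300 = 186.9 MPa, tensile.

σ ≈ 187 MPa (tensile)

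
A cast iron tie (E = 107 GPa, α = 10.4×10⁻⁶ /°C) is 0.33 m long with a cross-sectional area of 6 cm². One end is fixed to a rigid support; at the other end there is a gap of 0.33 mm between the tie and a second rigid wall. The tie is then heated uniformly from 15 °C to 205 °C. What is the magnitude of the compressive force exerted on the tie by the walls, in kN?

Unrestrained expansion: δ_free = αΔT L = 10.4×10⁻⁶ × 190 × 330 = 0.6521 mm.
This exceeds the 0.33 mm gap, so the wall pushes back. The portion of expansion that must be recovered elastically is δ_free − gap = 0.6521 − 0.33 = 0.3221 mm.
So σ = E(δ_free − g)/L = 107×10³ × 0.3221/330 = 104.4 MPa.
P = σA = 104.4 × 600 = 62.66 kN.

P ≈ 62.7 kN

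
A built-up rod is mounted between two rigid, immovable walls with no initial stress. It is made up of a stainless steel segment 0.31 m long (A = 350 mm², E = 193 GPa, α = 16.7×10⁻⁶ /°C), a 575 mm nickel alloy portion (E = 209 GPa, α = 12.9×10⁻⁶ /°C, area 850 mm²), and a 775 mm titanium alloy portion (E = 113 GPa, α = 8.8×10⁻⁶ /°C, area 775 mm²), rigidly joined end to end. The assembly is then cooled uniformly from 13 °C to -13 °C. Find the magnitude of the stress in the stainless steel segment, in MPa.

Free thermal contraction of the whole bar: Σ αᵢΔT Lᵢ = 16.7×10⁻⁶×26×310 + 12.9×10⁻⁶×26×575 + 8.8×10⁻⁶×26×775 = 0.5048 mm.
Since the ends are fixed, an axial force P builds up, equal in every segment, with P · Σ Lᵢ/(AᵢEᵢ) = δ_free.
Σ Lᵢ/(AᵢEᵢ) = 310/(350×193×10³) + 575/(850×209×10³) + 775/(775×113×10³) = 1.668×10⁻⁵ mm/N.
So P = 0.5048 / 1.668×10⁻⁵ = 30.27 kN, tensile.
σ_{stainless steel} = P / A = 30270 / 350 = 86.49 MPa.

σ ≈ 86.5 MPa (tensile)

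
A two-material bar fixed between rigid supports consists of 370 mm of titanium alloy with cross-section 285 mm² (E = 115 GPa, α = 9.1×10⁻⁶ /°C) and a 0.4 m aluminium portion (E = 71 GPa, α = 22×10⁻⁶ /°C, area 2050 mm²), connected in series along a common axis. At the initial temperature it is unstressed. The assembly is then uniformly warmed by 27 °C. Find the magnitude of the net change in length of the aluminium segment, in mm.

If the supports were absent, the total length change would be Σ αᵢΔT Lᵢ = 9.1×10⁻⁶×27×370 + 22×10⁻⁶×27×400 = 0.3285 mm.
The rigid supports impose zero overall length change; the single axial force P common to all segments must satisfy P Σ Lᵢ/(AᵢEᵢ) = δ_free.
Σ Lᵢ/(AᵢEᵢ) = 370/(285×115×10³) + 400/(2050×71×10³) = 1.404×10⁻⁵ mm/N.
So P = 0.3285 / 1.404×10⁻⁵ = 23.4 kN, compressive.
For the aluminium segment, free thermal change = 22×10⁻⁶×27×400 = 0.2376 mm and elastic change from P = 23400×400/(2050×71×10³) = 0.06431 mm; these oppose, so the net change is 0.173 mm (segment lengthens).

|ΔL| ≈ 0.173 mm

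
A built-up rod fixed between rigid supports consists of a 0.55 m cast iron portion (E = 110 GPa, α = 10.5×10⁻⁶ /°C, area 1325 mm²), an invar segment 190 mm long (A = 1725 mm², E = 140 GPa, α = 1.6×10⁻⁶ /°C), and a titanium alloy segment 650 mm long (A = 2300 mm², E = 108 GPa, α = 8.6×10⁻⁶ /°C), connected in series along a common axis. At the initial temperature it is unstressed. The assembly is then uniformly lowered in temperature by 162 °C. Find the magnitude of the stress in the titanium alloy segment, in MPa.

Free thermal contraction of the whole bar: Σ αᵢΔT Lᵢ = 10.5×10⁻⁶×162×550 + 1.6×10⁻⁶×162×190 + 8.6×10⁻⁶×162×650 = 1.89 mm.
The walls prevent any net length change, so an axial force P (same in every segment) develops. Compatibility: P · Σ Lᵢ/(AᵢEᵢ) = δ_free.
Σ Lᵢ/(AᵢEᵢ) = 550/(1325×110×10³) + 190/(1725×140×10³) + 650/(2300×108×10³) = 7.177×10⁻⁶ mm/N.
Hence P = δ_free / Σ(L/AE) = 1.89/7.177×10⁻⁶ = 263.4 kN (tensile).
σ_{titanium alloy} = P / A = 263400 / 2300 = 114.5 MPa.

σ ≈ 115 MPa (tensile)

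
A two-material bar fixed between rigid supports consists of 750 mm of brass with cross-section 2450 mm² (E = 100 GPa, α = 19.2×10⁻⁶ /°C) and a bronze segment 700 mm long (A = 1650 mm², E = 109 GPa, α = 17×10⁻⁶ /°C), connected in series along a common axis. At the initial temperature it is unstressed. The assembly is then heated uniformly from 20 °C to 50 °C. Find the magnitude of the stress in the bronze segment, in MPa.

σ ≈ 68.8 MPa (compressive)

If the supports were absent, the total length change would be Σ αᵢΔT Lᵢ = 19.2×10⁻⁶×30×750 + 17×10⁻⁶×30×700 = 0.789 mm.
The rigid supports impose zero overall length change; the single axial force P common to all segments must satisfy P Σ Lᵢ/(AᵢEᵢ) = δ_free.
Σ Lᵢ/(AᵢEᵢ) = 750/(2450×100×10³) + 700/(1650×109×10³) = 6.953×10⁻⁶ mm/N.
P = 0.789 / 6.953×10⁻⁶ = 113500 N = 113.5 kN, compressive.
σ_{bronze} = P / A = 113500 / 1650 = 68.77 MPa.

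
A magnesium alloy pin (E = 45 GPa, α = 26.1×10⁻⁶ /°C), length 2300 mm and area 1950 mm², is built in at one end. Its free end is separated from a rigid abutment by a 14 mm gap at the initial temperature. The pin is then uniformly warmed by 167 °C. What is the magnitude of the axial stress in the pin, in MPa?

σ ≈ 0 MPa

Unrestrained expansion: δ_free = αΔT L = 26.1×10⁻⁶ × 167 × 2300 = 10.03 mm.
This is smaller than the 14 mm clearance, so the pin expands freely without reaching the stop — the stress is zero.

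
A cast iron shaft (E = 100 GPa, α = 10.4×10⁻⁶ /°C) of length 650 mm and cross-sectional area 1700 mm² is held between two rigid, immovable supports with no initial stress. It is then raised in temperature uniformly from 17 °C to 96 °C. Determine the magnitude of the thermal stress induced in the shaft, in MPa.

σ ≈ 82.2 MPa (compressive)

With length fixed, the mechanical strain must cancel the thermal strain αΔT = 10.4×10⁻⁶ × 79 = 821.6×10⁻⁶.
Hence σ = E·αΔT = 100×10³ × 821.6×10⁻⁶ = 82.16 MPa, compressive.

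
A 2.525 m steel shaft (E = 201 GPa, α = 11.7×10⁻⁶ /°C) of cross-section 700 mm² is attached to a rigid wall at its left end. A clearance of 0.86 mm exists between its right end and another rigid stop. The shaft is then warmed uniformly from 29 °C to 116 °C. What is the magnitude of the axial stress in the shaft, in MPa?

σ ≈ 136 MPa (compressive)

Free thermal elongation = αΔT L = 11.7×10⁻⁶ × 87 × 2525 = 2.57 mm.
This exceeds the 0.86 mm gap, so the wall pushes back. The portion of expansion that must be recovered elastically is δ_free − gap = 2.57 − 0.86 = 1.71 mm.
That suppressed elongation corresponds to σ = E·Δ/L = 201×10³ × 1.71/2525 = 136.1 MPa.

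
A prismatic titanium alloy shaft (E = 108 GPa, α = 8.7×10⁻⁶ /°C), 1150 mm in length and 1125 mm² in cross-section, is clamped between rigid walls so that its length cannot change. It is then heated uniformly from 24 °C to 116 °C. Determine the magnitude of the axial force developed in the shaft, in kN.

Full restraint means ε = 0, so the stress is σ = EαΔT = 108×10³ × 8.7×10⁻⁶ × 92 = 86.44 MPa.
P = AEαΔT = 1125 × 108×10³ × 8.7×10⁻⁶ × 92 = 97.25 kN (compressive).

P ≈ 97.2 kN (compressive)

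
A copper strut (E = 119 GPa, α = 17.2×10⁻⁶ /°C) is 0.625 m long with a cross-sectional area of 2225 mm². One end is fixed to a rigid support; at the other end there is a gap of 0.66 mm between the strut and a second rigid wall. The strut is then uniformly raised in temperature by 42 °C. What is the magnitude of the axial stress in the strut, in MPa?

σ ≈ 0 MPa

Unrestrained expansion: δ_free = αΔT L = 17.2×10⁻⁶ × 42 × 625 = 0.4515 mm.
This is smaller than the 0.66 mm clearance, so the strut expands freely without reaching the stop — the stress is zero.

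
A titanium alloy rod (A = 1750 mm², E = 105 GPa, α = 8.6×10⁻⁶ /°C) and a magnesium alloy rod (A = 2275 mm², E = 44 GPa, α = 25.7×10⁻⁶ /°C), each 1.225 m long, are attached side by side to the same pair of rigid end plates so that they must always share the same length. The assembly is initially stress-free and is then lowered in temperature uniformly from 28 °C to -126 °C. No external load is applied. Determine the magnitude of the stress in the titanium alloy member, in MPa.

Both members must finish at the same length. With the larger α, the magnesium alloy tends to over-contract; the plates restrain it, putting the magnesium alloy in tension and the titanium alloy in compression. With no external load the two internal forces are equal and opposite, magnitude P.
Setting the final lengths equal and cancelling L: (α₁ − α₂)ΔT = P/(A₁E₁) + P/(A₂E₂).
|α₁ − α₂|·ΔT = 17.1×10⁻⁶ × 154 = 0.002633.
1/(A₁E₁) + 1/(A₂E₂) = 1/(1750×105×10³) + 1/(2275×44×10³) = 1.543×10⁻⁸ N⁻¹.
P = 0.002633 / 1.543×10⁻⁸ = 170600 N = 170.6 kN.
σ_{titanium alloy} = P/A₁ = 170600/1750 = 97.51 MPa, compressive.

σ ≈ 97.5 MPa (compressive)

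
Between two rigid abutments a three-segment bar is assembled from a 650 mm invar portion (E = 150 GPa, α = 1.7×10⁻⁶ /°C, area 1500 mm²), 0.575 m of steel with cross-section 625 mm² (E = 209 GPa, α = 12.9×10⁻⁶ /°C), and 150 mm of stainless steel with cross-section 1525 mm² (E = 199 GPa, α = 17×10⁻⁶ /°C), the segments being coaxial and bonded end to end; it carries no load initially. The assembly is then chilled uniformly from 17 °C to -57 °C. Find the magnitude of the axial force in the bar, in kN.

P ≈ 105 kN (tensile)

With the walls removed the bar would change length by δ_free = Σ αᵢΔT Lᵢ = 1.7×10⁻⁶×74×650 + 12.9×10⁻⁶×74×575 + 17×10⁻⁶×74×150 = 0.8194 mm.
The rigid supports impose zero overall length change; the single axial force P common to all segments must satisfy P Σ Lᵢ/(AᵢEᵢ) = δ_free.
The series flexibility is Σ Lᵢ/(AᵢEᵢ) = 650/(1500×150×10³) + 575/(625×209×10³) + 150/(1525×199×10³) = 7.785×10⁻⁶ mm/N.
Hence P = δ_free / Σ(L/AE) = 0.8194/7.785×10⁻⁶ = 105.2 kN (tensile).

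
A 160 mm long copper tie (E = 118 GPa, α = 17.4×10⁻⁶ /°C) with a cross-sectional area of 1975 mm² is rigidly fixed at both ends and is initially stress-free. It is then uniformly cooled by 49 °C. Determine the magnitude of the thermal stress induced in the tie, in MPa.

σ ≈ 101 MPa (tensile)

With length fixed, the mechanical strain must cancel the thermal strain αΔT = 17.4×10⁻⁶ × 49 = 852.6×10⁻⁶.
Hence σ = E·αΔT = 118×10³ × 852.6×10⁻⁶ = 100.6 MPa, tensile.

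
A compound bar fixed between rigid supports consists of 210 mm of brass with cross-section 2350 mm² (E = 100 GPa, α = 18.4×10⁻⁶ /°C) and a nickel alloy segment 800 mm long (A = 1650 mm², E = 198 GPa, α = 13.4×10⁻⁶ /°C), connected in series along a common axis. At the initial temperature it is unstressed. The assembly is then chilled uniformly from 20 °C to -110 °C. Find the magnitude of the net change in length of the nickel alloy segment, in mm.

Free thermal contraction of the whole bar: Σ αᵢΔT Lᵢ = 18.4×10⁻⁶×130×210 + 13.4×10⁻⁶×130×800 = 1.896 mm.
The rigid supports impose zero overall length change; the single axial force P common to all segments must satisfy P Σ Lᵢ/(AᵢEᵢ) = δ_free.
Σ Lᵢ/(AᵢEᵢ) = 210/(2350×100×10³) + 800/(1650×198×10³) = 3.342×10⁻⁶ mm/N.
Hence P = δ_free / Σ(L/AE) = 1.896/3.342×10⁻⁶ = 567.2 kN (tensile).
For the nickel alloy segment, free thermal change = 13.4×10⁻⁶×130×800 = 1.394 mm and elastic change from P = 567200×800/(1650×198×10³) = 1.389 mm; these oppose, so the net change is 0.00458 mm (segment shortens).

|ΔL| ≈ 0.00458 mm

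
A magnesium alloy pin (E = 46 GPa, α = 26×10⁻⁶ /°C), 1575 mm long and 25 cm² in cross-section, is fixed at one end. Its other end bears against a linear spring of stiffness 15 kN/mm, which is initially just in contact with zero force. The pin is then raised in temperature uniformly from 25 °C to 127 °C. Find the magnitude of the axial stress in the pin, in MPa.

The unrestrained thermal change is αΔT L = 26×10⁻⁶ × 102 × 1575 = 4.177 mm.
With a force P in the spring, the elastic change of the pin is PL/(AE) and that of the spring is P/k; compatibility requires their sum to equal δ_free.
P [ L/(AE) + 1/k ] = δ_free → P [ 1575/(2500×46×10³) + 1/(15×10³) ] = 4.177.
P = 4.177 / 8.036×10⁻⁵ = 51980 N.
σ = P/A = 51980/2500 = 20.79 MPa.

σ ≈ 20.8 MPa (compressive)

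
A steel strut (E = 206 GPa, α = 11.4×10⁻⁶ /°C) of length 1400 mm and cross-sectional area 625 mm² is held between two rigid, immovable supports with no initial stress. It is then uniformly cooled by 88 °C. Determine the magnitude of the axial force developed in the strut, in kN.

P ≈ 129 kN (tensile)

With zero net strain, σ = E·αΔT = 206 GPa × 11.4×10⁻⁶ × 88 = 206.7 MPa.
Then P = σA = 206.7 × 625 mm² = 129.2 kN, tensile.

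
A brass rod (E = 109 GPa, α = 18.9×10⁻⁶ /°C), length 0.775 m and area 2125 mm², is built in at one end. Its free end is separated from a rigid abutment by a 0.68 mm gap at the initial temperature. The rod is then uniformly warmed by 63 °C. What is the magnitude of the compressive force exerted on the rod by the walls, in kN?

Unrestrained expansion: δ_free = αΔT L = 18.9×10⁻⁶ × 63 × 775 = 0.9228 mm.
The gap closes (δ_free > 0.68 mm) and the wall then resists a further 0.9228 − 0.68 = 0.2428 mm of expansion.
That suppressed elongation corresponds to σ = E·Δ/L = 109×10³ × 0.2428/775 = 34.15 MPa.
Force on the wall = σA = 34.15 × 2125 mm² = 72.56 kN.

P ≈ 72.6 kN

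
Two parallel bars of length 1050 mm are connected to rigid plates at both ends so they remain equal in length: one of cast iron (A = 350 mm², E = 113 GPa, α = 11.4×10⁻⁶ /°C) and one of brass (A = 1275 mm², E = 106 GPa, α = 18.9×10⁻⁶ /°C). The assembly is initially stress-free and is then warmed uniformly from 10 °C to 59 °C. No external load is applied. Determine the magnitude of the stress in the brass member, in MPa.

σ ≈ 8.82 MPa (compressive)

Equilibrium of a rigid end plate with no external load gives equal and opposite internal forces ±P in the two members. Since α_{brass} > α_{cast iron}, heating drives the brass into compression and the cast iron into tension.
Setting the final lengths equal and cancelling L: (α₁ − α₂)ΔT = P/(A₁E₁) + P/(A₂E₂).
|α₁ − α₂|·ΔT = 7.5×10⁻⁶ × 49 = 0.0003675.
1/(A₁E₁) + 1/(A₂E₂) = 1/(350×113×10³) + 1/(1275×106×10³) = 3.268×10⁻⁸ N⁻¹.
P = 0.0003675 / 3.268×10⁻⁸ = 11240 N = 11.24 kN.
σ_{brass} = P/A₂ = 11240/1275 = 8.819 MPa, compressive.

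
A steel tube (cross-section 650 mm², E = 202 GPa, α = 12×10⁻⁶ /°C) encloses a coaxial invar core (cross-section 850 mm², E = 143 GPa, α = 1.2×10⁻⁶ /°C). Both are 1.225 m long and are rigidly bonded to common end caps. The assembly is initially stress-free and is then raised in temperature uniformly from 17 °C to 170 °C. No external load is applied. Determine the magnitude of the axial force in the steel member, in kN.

P ≈ 104 kN (compressive in the steel)

Equilibrium of a rigid end plate with no external load gives equal and opposite internal forces ±P in the two members. Since α_{steel} > α_{invar}, heating drives the steel into compression and the invar into tension.
Setting the final lengths equal and cancelling L: (α₁ − α₂)ΔT = P/(A₁E₁) + P/(A₂E₂).
|α₁ − α₂|·ΔT = 10.8×10⁻⁶ × 153 = 0.001652.
1/(A₁E₁) + 1/(A₂E₂) = 1/(650×202×10³) + 1/(850×143×10³) = 1.584×10⁻⁸ N⁻¹.
P = 0.001652 / 1.584×10⁻⁸ = 104300 N = 104.3 kN.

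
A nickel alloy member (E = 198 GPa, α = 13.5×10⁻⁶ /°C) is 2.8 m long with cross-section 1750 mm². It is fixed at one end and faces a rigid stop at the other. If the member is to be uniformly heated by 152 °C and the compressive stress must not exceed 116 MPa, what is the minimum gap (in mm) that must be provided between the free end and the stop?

g ≈ 4.11 mm

Free expansion if unrestrained: δ_free = αΔT L = 13.5×10⁻⁶ × 152 × 2800 = 5.746 mm.
At the allowable stress the elastic shortening the wall may impose is σL/E = 116 × 2800 / (198×10³) = 1.64 mm.
The gap must absorb the remainder: g_min = 5.746 − 1.64 = 4.105 mm.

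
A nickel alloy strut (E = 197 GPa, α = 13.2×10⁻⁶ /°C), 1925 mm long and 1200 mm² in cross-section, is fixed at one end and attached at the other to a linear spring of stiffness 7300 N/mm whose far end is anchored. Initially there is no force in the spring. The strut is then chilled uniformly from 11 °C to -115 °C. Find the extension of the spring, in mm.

Free thermal contraction: δ_free = αΔT L = 13.2×10⁻⁶ × 126 × 1925 = 3.202 mm.
Let P be the tensile force in the spring. The strut extends elastically by PL/(AE) and the spring stretches by P/k; together these equal δ_free.
P [ L/(AE) + 1/k ] = δ_free → P [ 1925/(1200×197×10³) + 1/(7300) ] = 3.202.
P = 3.202 / 0.0001451 = 22060 N.
Spring extension = P/k = 22060/(7300) = 3.022 mm.

δ ≈ 3.02 mm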